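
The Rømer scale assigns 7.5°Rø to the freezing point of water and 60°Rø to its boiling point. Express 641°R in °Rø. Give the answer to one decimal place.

51.1°Rø

First in Celsius: (641 - 491.67) × 5/9 = 82.9611°C.
Linearly onto the Rømer scale: 7.5 + (82.9611 / 100) × (60 - 7.5) = 51.1°Rø.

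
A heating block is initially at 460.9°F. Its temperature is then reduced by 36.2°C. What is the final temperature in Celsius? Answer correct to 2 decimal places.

202.08°C

Initial temperature in Celsius: (460.9 - 32) × 5/9 = 238.2778°C.
Final Celsius temperature: 238.2778 - 36.2000 = 202.0778°C.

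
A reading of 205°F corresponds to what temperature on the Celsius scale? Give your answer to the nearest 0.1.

In Celsius: (205 - 32) × 5/9 = 96.1111°C.

96.1°C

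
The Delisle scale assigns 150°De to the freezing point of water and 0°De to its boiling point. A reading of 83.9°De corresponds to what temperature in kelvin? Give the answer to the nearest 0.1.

317.2 K

Linear interpolation between the fixed points: C = (83.9 - 150) × 100 / (0 - 150) = 44.0667°C.
Then 44.0667 + 273.15 = 317.2 K.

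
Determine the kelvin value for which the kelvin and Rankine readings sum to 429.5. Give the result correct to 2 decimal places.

153.39 K

Let K be the kelvin reading. The Rankine reading is R = 1.8·K.
Require K + R = 429.5: (2.8)·K = 429.5.
K = (429.5) / (2.8) = 153.39.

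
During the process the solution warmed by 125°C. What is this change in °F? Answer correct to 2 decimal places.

For a temperature interval the offset drops out; only the factor 1.8 applies.
125 × 1.8 = 225.00.

225.00°F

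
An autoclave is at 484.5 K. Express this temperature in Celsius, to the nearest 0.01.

211.35°C

In Celsius: 484.5 - 273.15 = 211.3500°C.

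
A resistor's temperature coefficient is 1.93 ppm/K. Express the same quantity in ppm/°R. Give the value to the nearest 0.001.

Since only a temperature interval is involved, the additive offset between the scales drops out.
A change of 1°R is a change of 5/9 K, so per °R the value is 1.93 × 5/9 = 1.072.

1.072 ppm/°R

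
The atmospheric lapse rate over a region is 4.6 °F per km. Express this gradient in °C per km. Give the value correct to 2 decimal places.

The quantity depends on a temperature interval, so only the ratio of degree sizes applies; the offset between the scales is irrelevant.
A change of 1°F is a change of 5/9°C, so 4.6 × 5/9 = 2.56.

2.56 °C/km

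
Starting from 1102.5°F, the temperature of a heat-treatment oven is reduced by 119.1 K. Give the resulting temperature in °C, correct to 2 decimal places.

Initial temperature in Celsius: (1102.5 - 32) × 5/9 = 594.7222°C.
The 119.1 K change is an interval; Kelvin and Celsius degrees are the same size, so ΔC = -119.1°C.
Final Celsius temperature: 594.7222 - 119.1000 = 475.6222°C.

475.62°C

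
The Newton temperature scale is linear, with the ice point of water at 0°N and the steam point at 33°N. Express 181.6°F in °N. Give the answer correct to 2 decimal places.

First in Celsius: (181.6 - 32) × 5/9 = 83.1111°C.
Linearly onto the Newton scale: 0 + (83.1111 / 100) × (33 - 0) = 27.43°N.

27.43°N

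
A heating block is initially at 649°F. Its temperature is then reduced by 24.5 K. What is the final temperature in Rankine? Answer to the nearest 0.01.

Initial temperature in Celsius: (649 - 32) × 5/9 = 342.7778°C.
The 24.5 K change is an interval; Kelvin and Celsius degrees are the same size, so ΔC = -24.5°C.
Final Celsius temperature: 342.7778 - 24.5000 = 318.2778°C.
In Rankine: 318.2778 × 1.8 + 491.67 = 1064.57°R.

1064.57°R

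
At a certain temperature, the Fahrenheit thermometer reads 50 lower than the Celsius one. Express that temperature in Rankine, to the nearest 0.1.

307.2°R

Let x be the Celsius reading; then the Fahrenheit reading is 1.8·x + 32.
(1.8·x + 32) - x = -50  ⇒  (0.8)·x = -82  ⇒  x = -102.5000°C.
In Rankine: -102.5000 × 1.8 + 491.67 = 307.2°R.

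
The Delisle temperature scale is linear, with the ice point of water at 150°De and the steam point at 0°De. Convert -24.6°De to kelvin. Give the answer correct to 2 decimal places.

389.55 K

Linear interpolation between the fixed points: C = (-24.6 - 150) × 100 / (0 - 150) = 116.4000°C.
Then 116.4000 + 273.15 = 389.55 K.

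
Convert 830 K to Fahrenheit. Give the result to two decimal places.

1034.33°F

In Celsius: 830 - 273.15 = 556.8500°C.
In Fahrenheit: 556.8500 × 1.8 + 32 = 1034.33°F.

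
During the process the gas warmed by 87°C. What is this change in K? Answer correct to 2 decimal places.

87.00 K

Celsius and kelvin degrees are the same size, so the interval is unchanged: 87.00.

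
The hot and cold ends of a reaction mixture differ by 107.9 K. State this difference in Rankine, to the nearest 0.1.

194.2°R

Only the scale ratio 1.8 matters for a change in temperature.
107.9 × 1.8 = 194.2.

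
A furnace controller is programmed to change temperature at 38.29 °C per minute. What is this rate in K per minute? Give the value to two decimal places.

Since only a temperature interval is involved, the additive offset between the scales drops out.
A change of 1°C is a change of 1 K, so 38.29 × 1 = 38.29.

38.29 K/minute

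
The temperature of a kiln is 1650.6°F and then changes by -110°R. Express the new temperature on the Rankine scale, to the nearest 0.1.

Initial temperature in Celsius: (1650.6 - 32) × 5/9 = 899.2222°C.
The 110°R change is an interval, so only the factor 5/9 applies: -110 × 5/9 = -61.1111°C.
Final Celsius temperature: 899.2222 - 61.1111 = 838.1111°C.
In Rankine: 838.1111 × 1.8 + 491.67 = 2000.3°R.

2000.3°R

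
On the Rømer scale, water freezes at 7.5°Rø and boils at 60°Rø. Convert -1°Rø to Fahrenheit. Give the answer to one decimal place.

2.9°F

Linear interpolation between the fixed points: C = (-1 - 7.5) × 100 / (60 - 7.5) = -16.1905°C.
Then -16.1905 × 1.8 + 32 = 2.9°F.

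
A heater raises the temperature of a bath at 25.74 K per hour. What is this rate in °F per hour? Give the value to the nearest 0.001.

46.332 °F/hour

Since only a temperature interval is involved, the additive offset between the scales drops out.
A change of 1 K is a change of 1.8°F, so 25.74 × 1.8 = 46.332.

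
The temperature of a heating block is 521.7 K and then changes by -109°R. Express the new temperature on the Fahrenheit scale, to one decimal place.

Initial temperature in Celsius: 521.7 - 273.15 = 248.5500°C.
The 109°R change is an interval, so only the factor 5/9 applies: -109 × 5/9 = -60.5556°C.
Final Celsius temperature: 248.5500 - 60.5556 = 187.9944°C.
In Fahrenheit: 187.9944 × 1.8 + 32 = 370.4°F.

370.4°F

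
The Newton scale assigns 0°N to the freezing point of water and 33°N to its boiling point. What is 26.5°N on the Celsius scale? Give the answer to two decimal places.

80.30°C

Linear interpolation between the fixed points: C = (26.5 - 0) × 100 / (33 - 0) = 80.3030°C.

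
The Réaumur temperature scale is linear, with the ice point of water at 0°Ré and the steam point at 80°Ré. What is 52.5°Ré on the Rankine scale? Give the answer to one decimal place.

609.8°R

Linear interpolation between the fixed points: C = (52.5 - 0) × 100 / (80 - 0) = 65.6250°C.
Then 65.6250 × 1.8 + 491.67 = 609.8°R.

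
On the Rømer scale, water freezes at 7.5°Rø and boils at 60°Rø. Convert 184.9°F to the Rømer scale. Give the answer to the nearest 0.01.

First in Celsius: (184.9 - 32) × 5/9 = 84.9444°C.
Linearly onto the Rømer scale: 7.5 + (84.9444 / 100) × (60 - 7.5) = 52.10°Rø.

52.10°Rø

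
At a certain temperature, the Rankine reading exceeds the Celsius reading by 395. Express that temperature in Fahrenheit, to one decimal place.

-185.5°F

Let x be the Rankine reading; then the Celsius reading is 5/9·x - 273.15.
(5/9·x - 273.15) - x = -395  ⇒  (-4/9)·x = -121.85  ⇒  x = 274.1625°R.
In Celsius: (274.1625 - 491.67) × 5/9 = -120.8375°C.
In Fahrenheit: -120.8375 × 1.8 + 32 = -185.5°F.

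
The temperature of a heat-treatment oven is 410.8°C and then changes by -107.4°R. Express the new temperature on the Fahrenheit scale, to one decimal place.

664.0°F

The 107.4°R change is an interval, so only the factor 5/9 applies: -107.4 × 5/9 = -59.6667°C.
Final Celsius temperature: 410.8000 - 59.6667 = 351.1333°C.
In Fahrenheit: 351.1333 × 1.8 + 32 = 664.0°F.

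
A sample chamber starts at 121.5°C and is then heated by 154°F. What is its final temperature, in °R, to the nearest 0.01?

864.37°R

The 154°F change is an interval, so only the factor 5/9 applies: +154 × 5/9 = +85.5556°C.
Final Celsius temperature: 121.5000 + 85.5556 = 207.0556°C.
In Rankine: 207.0556 × 1.8 + 491.67 = 864.37°R.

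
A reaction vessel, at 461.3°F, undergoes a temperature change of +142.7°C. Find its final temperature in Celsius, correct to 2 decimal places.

Initial temperature in Celsius: (461.3 - 32) × 5/9 = 238.5000°C.
Final Celsius temperature: 238.5000 + 142.7000 = 381.2000°C.

381.20°C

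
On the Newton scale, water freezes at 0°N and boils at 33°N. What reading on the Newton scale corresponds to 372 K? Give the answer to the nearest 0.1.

First in Celsius: 372 - 273.15 = 98.8500°C.
Linearly onto the Newton scale: 0 + (98.8500 / 100) × (33 - 0) = 32.6°N.

32.6°N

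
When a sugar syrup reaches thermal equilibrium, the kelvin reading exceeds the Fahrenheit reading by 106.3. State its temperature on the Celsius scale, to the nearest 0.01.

Let x be the Fahrenheit reading; then the kelvin reading is 5/9·x + 255.372.
(5/9·x + 255.372) - x = 106.3  ⇒  (-4/9)·x = -149.072  ⇒  x = 335.4125°F.
In Celsius: (335.4125 - 32) × 5/9 = 168.56°C.

168.56°C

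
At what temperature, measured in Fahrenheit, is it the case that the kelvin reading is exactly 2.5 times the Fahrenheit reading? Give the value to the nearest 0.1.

131.3°F

Let F be the Fahrenheit reading. The kelvin reading is K = 5/9·F + 255.372.
Require K = 2.5·F: 5/9·F + 255.372 = 2.5·F.
(-35/18)·F = -255.372  ⇒  F = 131.3.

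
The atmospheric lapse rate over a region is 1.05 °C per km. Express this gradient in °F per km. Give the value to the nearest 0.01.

The quantity depends on a temperature interval, so only the ratio of degree sizes applies; the offset between the scales is irrelevant.
A change of 1°C is a change of 1.8°F, so 1.05 × 1.8 = 1.89.

1.89 °F/km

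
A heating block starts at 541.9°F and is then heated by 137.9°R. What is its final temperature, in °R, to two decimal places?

Initial temperature in Celsius: (541.9 - 32) × 5/9 = 283.2778°C.
The 137.9°R change is an interval, so only the factor 5/9 applies: +137.9 × 5/9 = +76.6111°C.
Final Celsius temperature: 283.2778 + 76.6111 = 359.8889°C.
In Rankine: 359.8889 × 1.8 + 491.67 = 1139.47°R.

1139.47°R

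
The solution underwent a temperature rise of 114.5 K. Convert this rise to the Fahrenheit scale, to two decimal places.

An interval of 1 K corresponds to 1.8°F.
114.5 × 1.8 = 206.10.

206.10°F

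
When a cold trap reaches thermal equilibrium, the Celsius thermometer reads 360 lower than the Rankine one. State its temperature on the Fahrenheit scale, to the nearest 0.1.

-264.3°F

Let x be the Rankine reading; then the Celsius reading is 5/9·x - 273.15.
(5/9·x - 273.15) - x = -360  ⇒  (-4/9)·x = -86.85  ⇒  x = 195.4125°R.
In Celsius: (195.4125 - 491.67) × 5/9 = -164.5875°C.
In Fahrenheit: -164.5875 × 1.8 + 32 = -264.3°F.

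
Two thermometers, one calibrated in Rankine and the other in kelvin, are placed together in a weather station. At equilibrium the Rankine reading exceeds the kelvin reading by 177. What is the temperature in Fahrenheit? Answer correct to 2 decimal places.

-61.42°F

Let x be the Rankine reading; then the kelvin reading is 5/9·x.
(5/9·x) - x = -177  ⇒  (-4/9)·x = -177  ⇒  x = 398.2500°R.
In Celsius: (398.25 - 491.67) × 5/9 = -51.9000°C.
In Fahrenheit: -51.9000 × 1.8 + 32 = -61.42°F.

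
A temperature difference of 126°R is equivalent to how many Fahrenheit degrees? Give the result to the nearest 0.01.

126.00°F

Rankine and Fahrenheit degrees are the same size, so the interval is unchanged: 126.00.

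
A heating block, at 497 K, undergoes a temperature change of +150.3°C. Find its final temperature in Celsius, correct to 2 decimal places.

Initial temperature in Celsius: 497 - 273.15 = 223.8500°C.
Final Celsius temperature: 223.8500 + 150.3000 = 374.1500°C.

374.15°C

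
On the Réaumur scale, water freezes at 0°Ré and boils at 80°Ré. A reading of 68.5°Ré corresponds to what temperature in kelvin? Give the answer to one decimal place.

358.8 K

Linear interpolation between the fixed points: C = (68.5 - 0) × 100 / (80 - 0) = 85.6250°C.
Then 85.6250 + 273.15 = 358.8 K.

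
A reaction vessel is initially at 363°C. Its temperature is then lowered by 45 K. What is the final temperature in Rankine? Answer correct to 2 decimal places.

The 45 K change is an interval; Kelvin and Celsius degrees are the same size, so ΔC = -45°C.
Final Celsius temperature: 363.0000 - 45.0000 = 318.0000°C.
In Rankine: 318.0000 × 1.8 + 491.67 = 1064.07°R.

1064.07°R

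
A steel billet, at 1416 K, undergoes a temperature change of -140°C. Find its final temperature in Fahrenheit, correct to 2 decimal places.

1837.13°F

Initial temperature in Celsius: 1416 - 273.15 = 1142.8500°C.
Final Celsius temperature: 1142.8500 - 140.0000 = 1002.8500°C.
In Fahrenheit: 1002.8500 × 1.8 + 32 = 1837.13°F.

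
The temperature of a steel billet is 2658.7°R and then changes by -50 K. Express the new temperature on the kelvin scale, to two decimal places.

Initial temperature in Celsius: (2658.7 - 491.67) × 5/9 = 1203.9056°C.
The 50 K change is an interval; Kelvin and Celsius degrees are the same size, so ΔC = -50°C.
Final Celsius temperature: 1203.9056 - 50.0000 = 1153.9056°C.
In kelvin: 1153.9056 + 273.15 = 1427.06 K.

1427.06 K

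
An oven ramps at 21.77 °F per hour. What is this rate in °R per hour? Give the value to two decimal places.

21.77 °R/hour

The quantity depends on a temperature interval, so only the ratio of degree sizes applies; the offset between the scales is irrelevant.
A change of 1°F is a change of 1°R, so 21.77 × 1 = 21.77.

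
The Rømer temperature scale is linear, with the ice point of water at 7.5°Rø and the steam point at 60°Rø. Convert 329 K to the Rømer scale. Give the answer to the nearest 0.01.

36.82°Rø

First in Celsius: 329 - 273.15 = 55.8500°C.
Linearly onto the Rømer scale: 7.5 + (55.8500 / 100) × (60 - 7.5) = 36.82°Rø.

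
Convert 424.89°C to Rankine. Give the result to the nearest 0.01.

1256.47°R

In Rankine: 424.8900 × 1.8 + 491.67 = 1256.47°R.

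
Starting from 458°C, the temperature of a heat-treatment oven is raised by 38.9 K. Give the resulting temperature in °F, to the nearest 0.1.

926.4°F

The 38.9 K change is an interval; Kelvin and Celsius degrees are the same size, so ΔC = +38.9°C.
Final Celsius temperature: 458.0000 + 38.9000 = 496.9000°C.
In Fahrenheit: 496.9000 × 1.8 + 32 = 926.4°F.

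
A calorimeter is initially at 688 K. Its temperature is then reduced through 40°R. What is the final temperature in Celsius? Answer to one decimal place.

392.6°C

Initial temperature in Celsius: 688 - 273.15 = 414.8500°C.
The 40°R change is an interval, so only the factor 5/9 applies: -40 × 5/9 = -22.2222°C.
Final Celsius temperature: 414.8500 - 22.2222 = 392.6278°C.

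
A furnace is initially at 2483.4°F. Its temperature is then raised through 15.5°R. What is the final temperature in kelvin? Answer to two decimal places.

1643.65 K

Initial temperature in Celsius: (2483.4 - 32) × 5/9 = 1361.8889°C.
The 15.5°R change is an interval, so only the factor 5/9 applies: +15.5 × 5/9 = +8.6111°C.
Final Celsius temperature: 1361.8889 + 8.6111 = 1370.5000°C.
In kelvin: 1370.5000 + 273.15 = 1643.65 K.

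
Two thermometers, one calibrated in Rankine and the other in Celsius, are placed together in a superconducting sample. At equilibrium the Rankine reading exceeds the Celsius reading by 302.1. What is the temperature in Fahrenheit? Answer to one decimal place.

Let x be the Rankine reading; then the Celsius reading is 5/9·x - 273.15.
(5/9·x - 273.15) - x = -302.1  ⇒  (-4/9)·x = -28.95  ⇒  x = 65.1375°R.
In Celsius: (65.1375 - 491.67) × 5/9 = -236.9625°C.
In Fahrenheit: -236.9625 × 1.8 + 32 = -394.5°F.

-394.5°F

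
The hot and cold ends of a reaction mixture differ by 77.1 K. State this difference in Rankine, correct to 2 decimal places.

Only the scale ratio 1.8 matters for a change in temperature.
77.1 × 1.8 = 138.78.

138.78°R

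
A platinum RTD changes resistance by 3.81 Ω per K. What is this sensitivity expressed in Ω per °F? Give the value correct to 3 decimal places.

2.117 Ω per °F

Since only a temperature interval is involved, the additive offset between the scales drops out.
A change of 1°F is a change of 5/9 K, so per °F the value is 3.81 × 5/9 = 2.117.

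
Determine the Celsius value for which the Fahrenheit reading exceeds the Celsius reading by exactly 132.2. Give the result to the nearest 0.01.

125.25°C

Let C be the Celsius reading. The Fahrenheit reading is F = 1.8·C + 32.
Require F - C = 132.2: (0.8)·C + 32 = 132.2.
C = (132.2 - 32) / (0.8) = 125.25.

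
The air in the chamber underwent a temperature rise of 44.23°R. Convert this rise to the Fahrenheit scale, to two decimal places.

Rankine and Fahrenheit degrees are the same size, so the interval is unchanged: 44.23.

44.23°F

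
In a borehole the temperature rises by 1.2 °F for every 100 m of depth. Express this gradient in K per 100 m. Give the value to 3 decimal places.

0.667 K/100 m

Since only a temperature interval is involved, the additive offset between the scales drops out.
A change of 1°F is a change of 5/9 K, so 1.2 × 5/9 = 0.667.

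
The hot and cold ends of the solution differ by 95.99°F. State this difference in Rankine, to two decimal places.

Fahrenheit and Rankine degrees are the same size, so the interval is unchanged: 95.99.

95.99°R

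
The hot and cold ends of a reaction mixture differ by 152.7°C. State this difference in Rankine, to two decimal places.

An interval of 1°C corresponds to 1.8°R.
152.7 × 1.8 = 274.86.

274.86°R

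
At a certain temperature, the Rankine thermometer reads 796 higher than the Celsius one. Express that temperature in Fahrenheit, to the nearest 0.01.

716.74°F

Let x be the Celsius reading; then the Rankine reading is 1.8·x + 491.67.
(1.8·x + 491.67) - x = 796  ⇒  (0.8)·x = 304.33  ⇒  x = 380.4125°C.
In Fahrenheit: 380.4125 × 1.8 + 32 = 716.74°F.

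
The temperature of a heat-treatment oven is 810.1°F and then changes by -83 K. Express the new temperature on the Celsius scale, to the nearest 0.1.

Initial temperature in Celsius: (810.1 - 32) × 5/9 = 432.2778°C.
The 83 K change is an interval; Kelvin and Celsius degrees are the same size, so ΔC = -83°C.
Final Celsius temperature: 432.2778 - 83.0000 = 349.2778°C.

349.3°C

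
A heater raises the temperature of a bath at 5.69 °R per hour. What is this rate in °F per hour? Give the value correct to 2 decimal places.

5.69 °F/hour

The quantity depends on a temperature interval, so only the ratio of degree sizes applies; the offset between the scales is irrelevant.
A change of 1°R is a change of 1°F, so 5.69 × 1 = 5.69.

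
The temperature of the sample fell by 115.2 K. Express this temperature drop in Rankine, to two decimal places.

Only the scale ratio 1.8 matters for a change in temperature.
115.2 × 1.8 = 207.36.

207.36°R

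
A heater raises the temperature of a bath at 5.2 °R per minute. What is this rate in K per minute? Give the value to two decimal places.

2.89 K/minute

The quantity depends on a temperature interval, so only the ratio of degree sizes applies; the offset between the scales is irrelevant.
A change of 1°R is a change of 5/9 K, so 5.2 × 5/9 = 2.89.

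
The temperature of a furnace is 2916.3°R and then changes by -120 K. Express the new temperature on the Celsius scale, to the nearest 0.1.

Initial temperature in Celsius: (2916.3 - 491.67) × 5/9 = 1347.0167°C.
The 120 K change is an interval; Kelvin and Celsius degrees are the same size, so ΔC = -120°C.
Final Celsius temperature: 1347.0167 - 120.0000 = 1227.0167°C.

1227.0°C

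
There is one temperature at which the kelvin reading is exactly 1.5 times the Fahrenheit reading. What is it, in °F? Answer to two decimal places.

Let F be the Fahrenheit reading. The kelvin reading is K = 5/9·F + 255.372.
Require K = 1.5·F: 5/9·F + 255.372 = 1.5·F.
(-17/18)·F = -255.372  ⇒  F = 270.39.

270.39°F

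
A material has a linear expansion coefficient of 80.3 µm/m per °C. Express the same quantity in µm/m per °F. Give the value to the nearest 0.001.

44.611 µm/m per °F

Since only a temperature interval is involved, the additive offset between the scales drops out.
A change of 1°F is a change of 5/9°C, so per °F the value is 80.3 × 5/9 = 44.611.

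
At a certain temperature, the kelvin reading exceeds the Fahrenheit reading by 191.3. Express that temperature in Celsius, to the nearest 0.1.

Let x be the Fahrenheit reading; then the kelvin reading is 5/9·x + 255.372.
(5/9·x + 255.372) - x = 191.3  ⇒  (-4/9)·x = -64.0722  ⇒  x = 144.1625°F.
In Celsius: (144.1625 - 32) × 5/9 = 62.3°C.

62.3°C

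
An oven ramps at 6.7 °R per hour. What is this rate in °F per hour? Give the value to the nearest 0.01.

The quantity depends on a temperature interval, so only the ratio of degree sizes applies; the offset between the scales is irrelevant.
A change of 1°R is a change of 1°F, so 6.7 × 1 = 6.70.

6.70 °F/hour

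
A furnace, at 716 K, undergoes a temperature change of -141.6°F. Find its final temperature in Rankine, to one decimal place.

1147.2°R

Initial temperature in Celsius: 716 - 273.15 = 442.8500°C.
The 141.6°F change is an interval, so only the factor 5/9 applies: -141.6 × 5/9 = -78.6667°C.
Final Celsius temperature: 442.8500 - 78.6667 = 364.1833°C.
In Rankine: 364.1833 × 1.8 + 491.67 = 1147.2°R.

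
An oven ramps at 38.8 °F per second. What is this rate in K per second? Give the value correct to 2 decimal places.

21.56 K/second

Since only a temperature interval is involved, the additive offset between the scales drops out.
A change of 1°F is a change of 5/9 K, so 38.8 × 5/9 = 21.56.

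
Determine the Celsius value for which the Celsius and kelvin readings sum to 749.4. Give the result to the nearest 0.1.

Let C be the Celsius reading. The kelvin reading is K = 1·C + 273.15.
Require C + K = 749.4: (2)·C + 273.15 = 749.4.
C = (749.4 - 273.15) / (2) = 238.1.

238.1°C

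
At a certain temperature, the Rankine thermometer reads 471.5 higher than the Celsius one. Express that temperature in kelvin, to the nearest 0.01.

247.94 K

Let x be the Celsius reading; then the Rankine reading is 1.8·x + 491.67.
(1.8·x + 491.67) - x = 471.5  ⇒  (0.8)·x = -20.17  ⇒  x = -25.2125°C.
In kelvin: -25.2125 + 273.15 = 247.94 K.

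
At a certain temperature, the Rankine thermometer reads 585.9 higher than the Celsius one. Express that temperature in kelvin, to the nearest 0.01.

390.94 K

Let x be the Celsius reading; then the Rankine reading is 1.8·x + 491.67.
(1.8·x + 491.67) - x = 585.9  ⇒  (0.8)·x = 94.23  ⇒  x = 117.7875°C.
In kelvin: 117.7875 + 273.15 = 390.94 K.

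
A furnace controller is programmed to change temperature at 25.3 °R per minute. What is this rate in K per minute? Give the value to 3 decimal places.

The quantity depends on a temperature interval, so only the ratio of degree sizes applies; the offset between the scales is irrelevant.
A change of 1°R is a change of 5/9 K, so 25.3 × 5/9 = 14.056.

14.056 K/minute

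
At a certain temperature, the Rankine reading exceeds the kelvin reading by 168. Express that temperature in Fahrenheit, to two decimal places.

Let x be the kelvin reading; then the Rankine reading is 1.8·x.
(1.8·x) - x = 168  ⇒  (0.8)·x = 168  ⇒  x = 210.0000 K.
In Celsius: 210 - 273.15 = -63.1500°C.
In Fahrenheit: -63.1500 × 1.8 + 32 = -81.67°F.

-81.67°F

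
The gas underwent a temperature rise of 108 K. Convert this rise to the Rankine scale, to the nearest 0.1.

Only the scale ratio 1.8 matters for a change in temperature.
108 × 1.8 = 194.4.

194.4°R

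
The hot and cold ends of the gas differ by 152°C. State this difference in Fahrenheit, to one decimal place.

Only the scale ratio 1.8 matters for a change in temperature.
152 × 1.8 = 273.6.

273.6°F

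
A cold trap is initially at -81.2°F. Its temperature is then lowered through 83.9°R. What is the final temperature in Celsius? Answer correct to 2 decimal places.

-109.50°C

Initial temperature in Celsius: (-81.2 - 32) × 5/9 = -62.8889°C.
The 83.9°R change is an interval, so only the factor 5/9 applies: -83.9 × 5/9 = -46.6111°C.
Final Celsius temperature: -62.8889 - 46.6111 = -109.5000°C.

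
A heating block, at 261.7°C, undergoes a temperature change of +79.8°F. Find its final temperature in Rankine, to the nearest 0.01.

The 79.8°F change is an interval, so only the factor 5/9 applies: +79.8 × 5/9 = +44.3333°C.
Final Celsius temperature: 261.7000 + 44.3333 = 306.0333°C.
In Rankine: 306.0333 × 1.8 + 491.67 = 1042.53°R.

1042.53°R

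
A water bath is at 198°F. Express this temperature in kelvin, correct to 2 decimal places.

365.37 K

In Celsius: (198 - 32) × 5/9 = 92.2222°C.
In kelvin: 92.2222 + 273.15 = 365.37 K.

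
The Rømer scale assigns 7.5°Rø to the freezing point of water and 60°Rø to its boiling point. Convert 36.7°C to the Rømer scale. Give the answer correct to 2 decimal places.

26.77°Rø

Linearly onto the Rømer scale: 7.5 + (36.7000 / 100) × (60 - 7.5) = 26.77°Rø.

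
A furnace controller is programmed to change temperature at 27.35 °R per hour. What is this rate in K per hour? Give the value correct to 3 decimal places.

Since only a temperature interval is involved, the additive offset between the scales drops out.
A change of 1°R is a change of 5/9 K, so 27.35 × 5/9 = 15.194.

15.194 K/hour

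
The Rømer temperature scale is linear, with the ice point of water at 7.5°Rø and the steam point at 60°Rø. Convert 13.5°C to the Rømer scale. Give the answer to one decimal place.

Linearly onto the Rømer scale: 7.5 + (13.5000 / 100) × (60 - 7.5) = 14.6°Rø.

14.6°Rø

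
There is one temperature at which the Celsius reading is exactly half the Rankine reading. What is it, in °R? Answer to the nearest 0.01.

4916.70°R

Let R be the Rankine reading. The Celsius reading is C = 5/9·R - 273.15.
Require C = 0.5·R: 5/9·R - 273.15 = 0.5·R.
(1/18)·R = 273.15  ⇒  R = 4916.70.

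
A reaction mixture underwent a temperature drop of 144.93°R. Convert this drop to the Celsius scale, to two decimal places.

An interval of 1°R corresponds to 5/9°C.
144.93 × 5/9 = 80.52.

80.52°C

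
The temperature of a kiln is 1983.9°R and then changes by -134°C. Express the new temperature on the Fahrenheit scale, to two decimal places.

1283.03°F

Initial temperature in Celsius: (1983.9 - 491.67) × 5/9 = 829.0167°C.
Final Celsius temperature: 829.0167 - 134.0000 = 695.0167°C.
In Fahrenheit: 695.0167 × 1.8 + 32 = 1283.03°F.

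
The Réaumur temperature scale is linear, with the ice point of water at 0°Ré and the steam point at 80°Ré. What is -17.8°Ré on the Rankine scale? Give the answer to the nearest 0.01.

451.62°R

Linear interpolation between the fixed points: C = (-17.8 - 0) × 100 / (80 - 0) = -22.2500°C.
Then -22.2500 × 1.8 + 491.67 = 451.62°R.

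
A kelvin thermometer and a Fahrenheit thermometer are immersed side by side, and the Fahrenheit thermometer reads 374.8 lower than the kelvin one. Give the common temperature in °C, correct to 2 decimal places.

Let x be the kelvin reading; then the Fahrenheit reading is 1.8·x - 459.67.
(1.8·x - 459.67) - x = -374.8  ⇒  (0.8)·x = 84.87  ⇒  x = 106.0875 K.
In Celsius: 106.0875 - 273.15 = -167.06°C.

-167.06°C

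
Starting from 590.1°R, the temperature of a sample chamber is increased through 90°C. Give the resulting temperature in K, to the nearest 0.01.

Initial temperature in Celsius: (590.1 - 491.67) × 5/9 = 54.6833°C.
Final Celsius temperature: 54.6833 + 90.0000 = 144.6833°C.
In kelvin: 144.6833 + 273.15 = 417.83 K.

417.83 K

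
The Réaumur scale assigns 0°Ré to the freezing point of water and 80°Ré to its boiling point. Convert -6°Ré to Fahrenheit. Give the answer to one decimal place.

Linear interpolation between the fixed points: C = (-6 - 0) × 100 / (80 - 0) = -7.5000°C.
Then -7.5000 × 1.8 + 32 = 18.5°F.

18.5°F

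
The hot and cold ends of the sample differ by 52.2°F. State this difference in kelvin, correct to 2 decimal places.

For a temperature interval the offset drops out; only the factor 5/9 applies.
52.2 × 5/9 = 29.00.

29.00 K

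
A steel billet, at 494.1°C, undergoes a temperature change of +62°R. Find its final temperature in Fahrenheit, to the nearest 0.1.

The 62°R change is an interval, so only the factor 5/9 applies: +62 × 5/9 = +34.4444°C.
Final Celsius temperature: 494.1000 + 34.4444 = 528.5444°C.
In Fahrenheit: 528.5444 × 1.8 + 32 = 983.4°F.

983.4°F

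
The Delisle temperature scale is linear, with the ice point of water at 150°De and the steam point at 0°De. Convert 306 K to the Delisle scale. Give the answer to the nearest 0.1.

100.7°De

First in Celsius: 306 - 273.15 = 32.8500°C.
Linearly onto the Delisle scale: 150 + (32.8500 / 100) × (0 - 150) = 100.7°De.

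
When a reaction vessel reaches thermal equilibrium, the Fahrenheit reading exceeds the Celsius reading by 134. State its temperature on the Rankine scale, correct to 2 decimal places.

Let x be the Celsius reading; then the Fahrenheit reading is 1.8·x + 32.
(1.8·x + 32) - x = 134  ⇒  (0.8)·x = 102  ⇒  x = 127.5000°C.
In Rankine: 127.5000 × 1.8 + 491.67 = 721.17°R.

721.17°R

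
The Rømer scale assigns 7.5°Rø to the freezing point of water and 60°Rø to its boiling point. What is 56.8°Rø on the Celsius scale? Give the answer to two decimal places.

Linear interpolation between the fixed points: C = (56.8 - 7.5) × 100 / (60 - 7.5) = 93.9048°C.

93.90°C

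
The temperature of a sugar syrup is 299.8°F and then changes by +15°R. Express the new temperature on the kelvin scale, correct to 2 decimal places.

Initial temperature in Celsius: (299.8 - 32) × 5/9 = 148.7778°C.
The 15°R change is an interval, so only the factor 5/9 applies: +15 × 5/9 = +8.3333°C.
Final Celsius temperature: 148.7778 + 8.3333 = 157.1111°C.
In kelvin: 157.1111 + 273.15 = 430.26 K.

430.26 K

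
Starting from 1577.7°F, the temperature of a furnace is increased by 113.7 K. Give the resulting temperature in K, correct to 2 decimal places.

Initial temperature in Celsius: (1577.7 - 32) × 5/9 = 858.7222°C.
The 113.7 K change is an interval; Kelvin and Celsius degrees are the same size, so ΔC = +113.7°C.
Final Celsius temperature: 858.7222 + 113.7000 = 972.4222°C.
In kelvin: 972.4222 + 273.15 = 1245.57 K.

1245.57 K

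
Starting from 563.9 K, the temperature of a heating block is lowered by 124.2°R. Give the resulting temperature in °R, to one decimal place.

890.8°R

Initial temperature in Celsius: 563.9 - 273.15 = 290.7500°C.
The 124.2°R change is an interval, so only the factor 5/9 applies: -124.2 × 5/9 = -69.0000°C.
Final Celsius temperature: 290.7500 - 69.0000 = 221.7500°C.
In Rankine: 221.7500 × 1.8 + 491.67 = 890.8°R.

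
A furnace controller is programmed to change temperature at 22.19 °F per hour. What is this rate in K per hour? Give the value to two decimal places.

12.33 K/hour

Since only a temperature interval is involved, the additive offset between the scales drops out.
A change of 1°F is a change of 5/9 K, so 22.19 × 5/9 = 12.33.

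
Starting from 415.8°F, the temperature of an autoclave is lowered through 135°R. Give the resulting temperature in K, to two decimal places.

Initial temperature in Celsius: (415.8 - 32) × 5/9 = 213.2222°C.
The 135°R change is an interval, so only the factor 5/9 applies: -135 × 5/9 = -75.0000°C.
Final Celsius temperature: 213.2222 - 75.0000 = 138.2222°C.
In kelvin: 138.2222 + 273.15 = 411.37 K.

411.37 K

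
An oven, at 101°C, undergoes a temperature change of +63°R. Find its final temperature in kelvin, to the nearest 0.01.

409.15 K

The 63°R change is an interval, so only the factor 5/9 applies: +63 × 5/9 = +35.0000°C.
Final Celsius temperature: 101.0000 + 35.0000 = 136.0000°C.
In kelvin: 136.0000 + 273.15 = 409.15 K.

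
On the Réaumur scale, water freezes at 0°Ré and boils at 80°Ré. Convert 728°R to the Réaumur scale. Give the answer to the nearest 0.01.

First in Celsius: (728 - 491.67) × 5/9 = 131.2944°C.
Linearly onto the Réaumur scale: 0 + (131.2944 / 100) × (80 - 0) = 105.04°Ré.

105.04°Ré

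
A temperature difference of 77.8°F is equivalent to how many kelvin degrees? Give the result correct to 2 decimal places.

43.22 K

For a temperature interval the offset drops out; only the factor 5/9 applies.
77.8 × 5/9 = 43.22.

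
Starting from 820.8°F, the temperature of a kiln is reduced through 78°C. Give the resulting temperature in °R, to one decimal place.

Initial temperature in Celsius: (820.8 - 32) × 5/9 = 438.2222°C.
Final Celsius temperature: 438.2222 - 78.0000 = 360.2222°C.
In Rankine: 360.2222 × 1.8 + 491.67 = 1140.1°R.

1140.1°R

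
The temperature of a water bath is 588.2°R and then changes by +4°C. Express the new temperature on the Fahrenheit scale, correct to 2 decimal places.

Initial temperature in Celsius: (588.2 - 491.67) × 5/9 = 53.6278°C.
Final Celsius temperature: 53.6278 + 4.0000 = 57.6278°C.
In Fahrenheit: 57.6278 × 1.8 + 32 = 135.73°F.

135.73°F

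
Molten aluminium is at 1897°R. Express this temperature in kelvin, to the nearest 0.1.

In Celsius: (1897 - 491.67) × 5/9 = 780.7389°C.
In kelvin: 780.7389 + 273.15 = 1053.9 K.

1053.9 K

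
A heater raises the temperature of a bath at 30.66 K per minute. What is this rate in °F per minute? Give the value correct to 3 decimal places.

Since only a temperature interval is involved, the additive offset between the scales drops out.
A change of 1 K is a change of 1.8°F, so 30.66 × 1.8 = 55.188.

55.188 °F/minute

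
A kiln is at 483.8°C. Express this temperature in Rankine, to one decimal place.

1362.5°R

In Rankine: 483.8000 × 1.8 + 491.67 = 1362.5°R.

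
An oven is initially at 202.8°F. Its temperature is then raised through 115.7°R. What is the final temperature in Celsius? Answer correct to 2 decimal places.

Initial temperature in Celsius: (202.8 - 32) × 5/9 = 94.8889°C.
The 115.7°R change is an interval, so only the factor 5/9 applies: +115.7 × 5/9 = +64.2778°C.
Final Celsius temperature: 94.8889 + 64.2778 = 159.1667°C.

159.17°C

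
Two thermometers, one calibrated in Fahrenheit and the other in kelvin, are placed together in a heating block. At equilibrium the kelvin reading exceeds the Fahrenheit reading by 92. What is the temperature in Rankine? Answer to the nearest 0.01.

Let x be the Fahrenheit reading; then the kelvin reading is 5/9·x + 255.372.
(5/9·x + 255.372) - x = 92  ⇒  (-4/9)·x = -163.372  ⇒  x = 367.5875°F.
In Celsius: (367.5875 - 32) × 5/9 = 186.4375°C.
In Rankine: 186.4375 × 1.8 + 491.67 = 827.26°R.

827.26°R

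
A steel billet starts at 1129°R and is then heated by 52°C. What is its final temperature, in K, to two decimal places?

Initial temperature in Celsius: (1129 - 491.67) × 5/9 = 354.0722°C.
Final Celsius temperature: 354.0722 + 52.0000 = 406.0722°C.
In kelvin: 406.0722 + 273.15 = 679.22 K.

679.22 K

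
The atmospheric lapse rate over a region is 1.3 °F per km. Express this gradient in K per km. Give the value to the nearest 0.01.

Since only a temperature interval is involved, the additive offset between the scales drops out.
A change of 1°F is a change of 5/9 K, so 1.3 × 5/9 = 0.72.

0.72 K/km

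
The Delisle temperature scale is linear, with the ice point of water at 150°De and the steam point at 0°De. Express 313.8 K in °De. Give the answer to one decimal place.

89.0°De

First in Celsius: 313.8 - 273.15 = 40.6500°C.
Linearly onto the Delisle scale: 150 + (40.6500 / 100) × (0 - 150) = 89.0°De.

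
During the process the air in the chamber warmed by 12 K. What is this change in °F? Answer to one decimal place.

21.6°F

An interval of 1 K corresponds to 1.8°F.
12 × 1.8 = 21.6.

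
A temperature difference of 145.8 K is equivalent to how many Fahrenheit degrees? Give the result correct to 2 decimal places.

262.44°F

An interval of 1 K corresponds to 1.8°F.
145.8 × 1.8 = 262.44.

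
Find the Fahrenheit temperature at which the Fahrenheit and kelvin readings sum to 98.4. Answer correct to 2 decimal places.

Let F be the Fahrenheit reading. The kelvin reading is K = 5/9·F + 255.372.
Require F + K = 98.4: (14/9)·F + 255.372 = 98.4.
F = (98.4 - 255.372) / (14/9) = -100.91.

-100.91°F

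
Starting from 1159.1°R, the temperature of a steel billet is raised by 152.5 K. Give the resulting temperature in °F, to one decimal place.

Initial temperature in Celsius: (1159.1 - 491.67) × 5/9 = 370.7944°C.
The 152.5 K change is an interval; Kelvin and Celsius degrees are the same size, so ΔC = +152.5°C.
Final Celsius temperature: 370.7944 + 152.5000 = 523.2944°C.
In Fahrenheit: 523.2944 × 1.8 + 32 = 973.9°F.

973.9°F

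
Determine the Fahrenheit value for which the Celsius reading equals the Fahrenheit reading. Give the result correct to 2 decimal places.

Let F be the Fahrenheit reading. The Celsius reading is C = 5/9·F - 17.7778.
Set C = F: 5/9·F - 17.7778 = F.
(-4/9)·F = 17.7778  ⇒  F = -40.00.

-40.00°F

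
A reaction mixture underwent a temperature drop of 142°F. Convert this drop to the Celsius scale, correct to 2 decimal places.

For a temperature interval the offset drops out; only the factor 5/9 applies.
142 × 5/9 = 78.89.

78.89°C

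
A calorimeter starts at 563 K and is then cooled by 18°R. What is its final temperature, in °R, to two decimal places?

995.40°R

Initial temperature in Celsius: 563 - 273.15 = 289.8500°C.
The 18°R change is an interval, so only the factor 5/9 applies: -18 × 5/9 = -10.0000°C.
Final Celsius temperature: 289.8500 - 10.0000 = 279.8500°C.
In Rankine: 279.8500 × 1.8 + 491.67 = 995.40°R.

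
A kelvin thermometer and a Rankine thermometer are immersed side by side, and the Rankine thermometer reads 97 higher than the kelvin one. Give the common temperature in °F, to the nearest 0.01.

Let x be the kelvin reading; then the Rankine reading is 1.8·x.
(1.8·x) - x = 97  ⇒  (0.8)·x = 97  ⇒  x = 121.2500 K.
In Celsius: 121.25 - 273.15 = -151.9000°C.
In Fahrenheit: -151.9000 × 1.8 + 32 = -241.42°F.

-241.42°F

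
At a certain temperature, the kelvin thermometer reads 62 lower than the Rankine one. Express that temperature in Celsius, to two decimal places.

-195.65°C

Let x be the Rankine reading; then the kelvin reading is 5/9·x.
(5/9·x) - x = -62  ⇒  (-4/9)·x = -62  ⇒  x = 139.5000°R.
In Celsius: (139.5 - 491.67) × 5/9 = -195.65°C.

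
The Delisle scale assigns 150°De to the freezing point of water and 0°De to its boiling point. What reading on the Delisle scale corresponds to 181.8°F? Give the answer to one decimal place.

First in Celsius: (181.8 - 32) × 5/9 = 83.2222°C.
Linearly onto the Delisle scale: 150 + (83.2222 / 100) × (0 - 150) = 25.2°De.

25.2°De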